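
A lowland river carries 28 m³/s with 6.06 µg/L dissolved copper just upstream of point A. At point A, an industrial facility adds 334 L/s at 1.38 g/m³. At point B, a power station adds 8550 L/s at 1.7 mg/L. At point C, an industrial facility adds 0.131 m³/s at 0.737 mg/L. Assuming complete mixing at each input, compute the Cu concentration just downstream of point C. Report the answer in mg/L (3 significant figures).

0.412 mg/L

6.06 µg/L = 0.00606 mg/L.
334 L/s = 0.334 m³/s.
After input A: C = (28·0.00606 + 0.334·1.38) / 28.33 = 0.02226 mg/L.
8550 L/s = 8.55 m³/s.
After input B: C = (28.33·0.02226 + 8.55·1.7) / 36.88 = 0.4112 mg/L.
After input C: C = (36.88·0.4112 + 0.131·0.737) / 37.02 = 0.4123 mg/L.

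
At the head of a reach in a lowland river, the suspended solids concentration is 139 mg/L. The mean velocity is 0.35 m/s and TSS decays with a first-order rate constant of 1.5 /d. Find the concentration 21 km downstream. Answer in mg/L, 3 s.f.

Travel time t = 21 km / 0.35 m/s = 2.1e+04/0.35 = 6e+04 s = 0.6944 d.
First-order decay: C = 139·exp(−1.5·0.6944) = 139·0.3529 = 49.05 mg/L.

49.0 mg/L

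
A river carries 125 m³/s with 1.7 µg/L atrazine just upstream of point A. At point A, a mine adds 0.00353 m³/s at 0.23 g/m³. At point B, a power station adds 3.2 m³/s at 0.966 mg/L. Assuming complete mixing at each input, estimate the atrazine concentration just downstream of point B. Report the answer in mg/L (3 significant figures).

1.7 µg/L = 0.0017 mg/L.
After input A: C = (125·0.0017 + 0.00353·0.23) / 125 = 0.001706 mg/L.
After input B: C = (125·0.001706 + 3.2·0.966) / 128.2 = 0.02578 mg/L.

0.0258 mg/L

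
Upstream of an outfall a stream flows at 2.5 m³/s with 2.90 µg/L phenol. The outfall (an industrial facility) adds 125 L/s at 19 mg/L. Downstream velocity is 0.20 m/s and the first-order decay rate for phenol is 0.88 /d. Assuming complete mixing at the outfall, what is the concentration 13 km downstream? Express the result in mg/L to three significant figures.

125 L/s = 0.125 m³/s.
2.90 µg/L = 0.0029 mg/L.
After complete mixing, C₀ = (0.125·19 + 2.5·0.0029) / 2.625 = 0.9075 mg/L.
Travel time t = 1.3e+04 m / 0.20 m/s = 6.5e+04 s = 0.7523 d.
C = 0.9075·exp(−0.88·0.7523) = 0.9075·0.5158 = 0.4681 mg/L.

0.468 mg/L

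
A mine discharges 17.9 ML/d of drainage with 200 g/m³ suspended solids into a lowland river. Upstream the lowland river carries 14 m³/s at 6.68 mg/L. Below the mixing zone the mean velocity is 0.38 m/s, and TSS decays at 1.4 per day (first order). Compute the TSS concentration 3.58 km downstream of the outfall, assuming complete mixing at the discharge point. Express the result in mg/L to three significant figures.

8.15 mg/L

17.9 ML/d = 0.2072 m³/s.
After complete mixing, C₀ = (0.2072·200 + 14·6.68) / 14.21 = 9.499 mg/L.
Travel time t = 3580 m / 0.38 m/s = 9421 s = 0.109 d.
C = 9.499·exp(−1.4·0.109) = 9.499·0.8584 = 8.154 mg/L.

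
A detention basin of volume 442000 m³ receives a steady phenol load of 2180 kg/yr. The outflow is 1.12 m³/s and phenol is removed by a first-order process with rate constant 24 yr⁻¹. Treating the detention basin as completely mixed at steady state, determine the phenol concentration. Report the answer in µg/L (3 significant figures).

47.4 µg/L

Outflow Q = 1.12 m³/s × 3.156e+07 s/yr = 3.534e+07 m³/yr.
Steady-state CSTR mass balance: W = Q·C + k·V·C, so C = W/(Q + kV).
Q + kV = 3.534e+07 + 24·442000 = 4.595e+07 m³/yr.
C = 2180/4.595e+07 = 4.744e-05 kg/m³ = 0.04744 mg/L = 47.44 µg/L.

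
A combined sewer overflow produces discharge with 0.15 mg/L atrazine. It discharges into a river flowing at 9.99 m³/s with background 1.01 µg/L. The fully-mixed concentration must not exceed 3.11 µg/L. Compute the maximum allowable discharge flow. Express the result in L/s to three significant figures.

143 L/s

1.01 µg/L = 0.00101 mg/L.
3.11 µg/L = 0.00311 mg/L.
Mass balance at complete mixing: C_std·(Q_w + Q_r) = Q_w·C_e + Q_r·C_b.
Rearranging, Q_w = Q_r·(C_std − C_b)/(C_e − C_std) = 9.99·(0.00311 − 0.00101) / (0.15 − 0.00311) = 0.1428 m³/s.
= 142.8 L/s.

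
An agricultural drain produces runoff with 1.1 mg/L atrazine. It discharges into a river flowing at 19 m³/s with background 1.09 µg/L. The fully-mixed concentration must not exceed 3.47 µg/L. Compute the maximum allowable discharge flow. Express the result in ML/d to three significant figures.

3.56 ML/d

1.09 µg/L = 0.00109 mg/L.
3.47 µg/L = 0.00347 mg/L.
Mass balance at complete mixing: C_std·(Q_w + Q_r) = Q_w·C_e + Q_r·C_b.
Rearranging, Q_w = Q_r·(C_std − C_b)/(C_e − C_std) = 19·(0.00347 − 0.00109) / (1.1 − 0.00347) = 0.04124 m³/s.
= 3.563 ML/d.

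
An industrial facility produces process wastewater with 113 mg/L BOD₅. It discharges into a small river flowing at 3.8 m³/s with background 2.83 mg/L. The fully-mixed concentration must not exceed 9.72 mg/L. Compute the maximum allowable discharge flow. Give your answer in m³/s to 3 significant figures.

0.254 m³/s

Mass balance at complete mixing: C_std·(Q_w + Q_r) = Q_w·C_e + Q_r·C_b.
Rearranging, Q_w = Q_r·(C_std − C_b)/(C_e − C_std) = 3.8·(9.72 − 2.83) / (113 − 9.72) = 0.2535 m³/s.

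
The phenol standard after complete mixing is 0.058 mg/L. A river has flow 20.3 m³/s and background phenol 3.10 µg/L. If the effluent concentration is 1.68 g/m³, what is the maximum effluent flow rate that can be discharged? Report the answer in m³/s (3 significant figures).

0.687 m³/s

3.10 µg/L = 0.0031 mg/L.
Mass balance at complete mixing: C_std·(Q_w + Q_r) = Q_w·C_e + Q_r·C_b.
Rearranging, Q_w = Q_r·(C_std − C_b)/(C_e − C_std) = 20.3·(0.058 − 0.0031) / (1.68 − 0.058) = 0.6871 m³/s.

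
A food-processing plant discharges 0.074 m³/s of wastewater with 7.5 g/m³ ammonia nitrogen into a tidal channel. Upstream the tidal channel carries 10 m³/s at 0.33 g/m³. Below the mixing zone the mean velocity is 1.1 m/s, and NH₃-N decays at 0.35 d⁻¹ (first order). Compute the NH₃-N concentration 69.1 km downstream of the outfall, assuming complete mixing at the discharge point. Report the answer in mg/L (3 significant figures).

0.297 mg/L

After complete mixing, C₀ = (0.074·7.5 + 10·0.33) / 10.07 = 0.3827 mg/L.
Travel time t = 6.91e+04 m / 1.1 m/s = 6.282e+04 s = 0.7271 d.
C = 0.3827·exp(−0.35·0.7271) = 0.3827·0.7753 = 0.2967 mg/L.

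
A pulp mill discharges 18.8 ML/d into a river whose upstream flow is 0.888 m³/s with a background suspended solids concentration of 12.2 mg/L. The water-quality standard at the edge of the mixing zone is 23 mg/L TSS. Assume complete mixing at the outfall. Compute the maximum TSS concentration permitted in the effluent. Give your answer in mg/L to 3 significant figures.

18.8 ML/d = 0.2176 m³/s.
Mass balance: 23·1.106 = 0.2176·Cₑ + 0.888·12.2.
Cₑ = (25.43 − 10.83) / 0.2176 = 67.08 mg/L.

67.1 mg/L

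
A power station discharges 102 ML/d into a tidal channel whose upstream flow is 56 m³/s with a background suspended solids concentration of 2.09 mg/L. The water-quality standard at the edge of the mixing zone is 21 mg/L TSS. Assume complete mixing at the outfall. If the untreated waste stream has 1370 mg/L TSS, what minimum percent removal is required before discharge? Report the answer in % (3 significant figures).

33.0 %

102 ML/d = 1.181 m³/s.
Mass balance: 21·57.18 = 1.181·Cₑ + 56·2.09.
Cₑ = (1201 − 117) / 1.181 = 918 mg/L.
Required removal = 1 − 918/1370 = 32.99 %.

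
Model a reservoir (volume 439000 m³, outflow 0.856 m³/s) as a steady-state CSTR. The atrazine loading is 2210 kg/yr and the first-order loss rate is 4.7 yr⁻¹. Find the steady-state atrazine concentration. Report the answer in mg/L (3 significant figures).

0.0760 mg/L

Outflow Q = 0.856 m³/s × 3.156e+07 s/yr = 2.701e+07 m³/yr.
Steady-state CSTR mass balance: W = Q·C + k·V·C, so C = W/(Q + kV).
Q + kV = 2.701e+07 + 4.7·439000 = 2.908e+07 m³/yr.
C = 2210/2.908e+07 = 7.601e-05 kg/m³ = 0.07601 mg/L.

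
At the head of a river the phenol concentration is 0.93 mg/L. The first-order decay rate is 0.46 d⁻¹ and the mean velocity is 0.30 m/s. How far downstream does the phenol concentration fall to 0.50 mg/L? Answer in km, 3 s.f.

35.0 km

From C = C₀·e^(−kt), t = ln(C₀/C)/k = ln(0.93/0.50)/0.46 = 0.6206/0.46 = 1.349 d.
Distance = v·t = 0.30 m/s × 1.166e+05 s = 3.497e+04 m = 34.97 km.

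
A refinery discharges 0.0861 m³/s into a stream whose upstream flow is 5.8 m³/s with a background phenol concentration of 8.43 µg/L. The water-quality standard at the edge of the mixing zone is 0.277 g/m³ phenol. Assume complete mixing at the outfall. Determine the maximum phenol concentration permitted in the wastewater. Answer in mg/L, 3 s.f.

8.43 µg/L = 0.00843 mg/L.
Mass balance: 0.277·5.886 = 0.0861·Cₑ + 5.8·0.00843.
Cₑ = (1.63 − 0.04889) / 0.0861 = 18.37 mg/L.

18.4 mg/L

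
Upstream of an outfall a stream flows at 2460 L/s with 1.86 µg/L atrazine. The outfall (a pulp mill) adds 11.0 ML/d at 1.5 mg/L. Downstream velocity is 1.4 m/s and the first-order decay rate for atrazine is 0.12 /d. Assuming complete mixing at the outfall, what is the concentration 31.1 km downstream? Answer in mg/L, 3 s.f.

11.0 ML/d = 0.1273 m³/s.
2460 L/s = 2.46 m³/s.
1.86 µg/L = 0.00186 mg/L.
After complete mixing, C₀ = (0.1273·1.5 + 2.46·0.00186) / 2.587 = 0.07558 mg/L.
Travel time t = 3.11e+04 m / 1.4 m/s = 2.221e+04 s = 0.2571 d.
C = 0.07558·exp(−0.12·0.2571) = 0.07558·0.9696 = 0.07328 mg/L.

0.0733 mg/L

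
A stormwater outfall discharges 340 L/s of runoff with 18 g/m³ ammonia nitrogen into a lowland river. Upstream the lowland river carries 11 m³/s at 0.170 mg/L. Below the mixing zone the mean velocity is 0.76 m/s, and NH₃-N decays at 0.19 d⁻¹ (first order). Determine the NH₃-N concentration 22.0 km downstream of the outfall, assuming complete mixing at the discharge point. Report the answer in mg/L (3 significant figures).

0.661 mg/L

340 L/s = 0.34 m³/s.
After complete mixing, C₀ = (0.34·18 + 11·0.17) / 11.34 = 0.7046 mg/L.
Travel time t = 2.2e+04 m / 0.76 m/s = 2.895e+04 s = 0.335 d.
C = 0.7046·exp(−0.19·0.335) = 0.7046·0.9383 = 0.6611 mg/L.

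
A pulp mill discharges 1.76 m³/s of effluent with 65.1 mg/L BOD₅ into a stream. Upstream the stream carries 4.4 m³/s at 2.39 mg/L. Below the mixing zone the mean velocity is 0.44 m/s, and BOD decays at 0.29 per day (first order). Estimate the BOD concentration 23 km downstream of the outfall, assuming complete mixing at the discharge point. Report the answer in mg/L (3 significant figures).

17.0 mg/L

After complete mixing, C₀ = (1.76·65.1 + 4.4·2.39) / 6.16 = 20.31 mg/L.
Travel time t = 2.3e+04 m / 0.44 m/s = 5.227e+04 s = 0.605 d.
C = 20.31·exp(−0.29·0.605) = 20.31·0.8391 = 17.04 mg/L.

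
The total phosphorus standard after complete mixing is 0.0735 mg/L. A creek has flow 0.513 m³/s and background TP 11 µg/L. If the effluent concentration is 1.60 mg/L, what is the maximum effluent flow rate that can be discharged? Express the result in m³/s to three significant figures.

0.0210 m³/s

11 µg/L = 0.011 mg/L.
Mass balance at complete mixing: C_std·(Q_w + Q_r) = Q_w·C_e + Q_r·C_b.
Rearranging, Q_w = Q_r·(C_std − C_b)/(C_e − C_std) = 0.513·(0.0735 − 0.011) / (1.6 − 0.0735) = 0.021 m³/s.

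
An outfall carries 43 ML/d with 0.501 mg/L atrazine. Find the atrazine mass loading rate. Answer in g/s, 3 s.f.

43 ML/d = 0.4977 m³/s.
Mass flux = Q·C = 0.4977 m³/s × 0.501 g/m³ = 0.2493 g/s.

0.249 g/s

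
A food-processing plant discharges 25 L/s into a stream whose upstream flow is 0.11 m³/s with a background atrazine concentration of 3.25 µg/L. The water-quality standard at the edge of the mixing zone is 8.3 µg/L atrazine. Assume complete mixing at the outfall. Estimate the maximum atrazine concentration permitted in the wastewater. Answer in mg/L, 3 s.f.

0.0305 mg/L

25 L/s = 0.025 m³/s.
3.25 µg/L = 0.00325 mg/L.
8.3 µg/L = 0.0083 mg/L.
Mass balance: 0.0083·0.135 = 0.025·Cₑ + 0.11·0.00325.
Cₑ = (0.001121 − 0.0003575) / 0.025 = 0.03052 mg/L.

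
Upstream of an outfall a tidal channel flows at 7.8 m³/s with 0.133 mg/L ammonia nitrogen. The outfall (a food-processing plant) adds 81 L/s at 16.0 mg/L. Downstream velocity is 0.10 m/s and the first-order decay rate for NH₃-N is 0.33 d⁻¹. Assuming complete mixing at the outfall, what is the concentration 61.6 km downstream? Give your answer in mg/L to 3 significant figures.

81 L/s = 0.081 m³/s.
After complete mixing, C₀ = (0.081·16 + 7.8·0.133) / 7.881 = 0.2961 mg/L.
Travel time t = 6.16e+04 m / 0.10 m/s = 6.16e+05 s = 7.13 d.
C = 0.2961·exp(−0.33·7.13) = 0.2961·0.0951 = 0.02816 mg/L.

0.0282 mg/L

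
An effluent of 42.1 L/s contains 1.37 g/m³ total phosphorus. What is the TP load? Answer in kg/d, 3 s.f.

42.1 L/s = 0.0421 m³/s.
Mass flux = Q·C = 0.0421 m³/s × 1.37 g/m³ = 0.05768 g/s.
= 0.05768 g/s × 86.4 = 4.983 kg/d.

4.98 kg/d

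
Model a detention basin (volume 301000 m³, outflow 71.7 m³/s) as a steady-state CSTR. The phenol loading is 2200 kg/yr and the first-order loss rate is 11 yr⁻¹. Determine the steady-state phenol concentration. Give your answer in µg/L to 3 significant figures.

0.971 µg/L

Outflow Q = 71.7 m³/s × 3.156e+07 s/yr = 2.263e+09 m³/yr.
Steady-state CSTR mass balance: W = Q·C + k·V·C, so C = W/(Q + kV).
Q + kV = 2.263e+09 + 11·301000 = 2.266e+09 m³/yr.
C = 2200/2.266e+09 = 9.709e-07 kg/m³ = 0.0009709 mg/L = 0.9709 µg/L.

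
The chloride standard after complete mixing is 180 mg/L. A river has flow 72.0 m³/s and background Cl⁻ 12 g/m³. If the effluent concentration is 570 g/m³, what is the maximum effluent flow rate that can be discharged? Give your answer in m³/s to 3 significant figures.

31.0 m³/s

Mass balance at complete mixing: C_std·(Q_w + Q_r) = Q_w·C_e + Q_r·C_b.
Rearranging, Q_w = Q_r·(C_std − C_b)/(C_e − C_std) = 72.0·(180 − 12) / (570 − 180) = 31.02 m³/s.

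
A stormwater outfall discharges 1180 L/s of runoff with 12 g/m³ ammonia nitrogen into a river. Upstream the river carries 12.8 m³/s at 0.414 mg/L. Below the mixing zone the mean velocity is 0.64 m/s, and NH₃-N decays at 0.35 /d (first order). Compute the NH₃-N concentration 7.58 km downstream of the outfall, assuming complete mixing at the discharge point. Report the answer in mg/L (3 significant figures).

1180 L/s = 1.18 m³/s.
After complete mixing, C₀ = (1.18·12 + 12.8·0.414) / 13.98 = 1.392 mg/L.
Travel time t = 7580 m / 0.64 m/s = 1.184e+04 s = 0.1371 d.
C = 1.392·exp(−0.35·0.1371) = 1.392·0.9532 = 1.327 mg/L.

1.33 mg/L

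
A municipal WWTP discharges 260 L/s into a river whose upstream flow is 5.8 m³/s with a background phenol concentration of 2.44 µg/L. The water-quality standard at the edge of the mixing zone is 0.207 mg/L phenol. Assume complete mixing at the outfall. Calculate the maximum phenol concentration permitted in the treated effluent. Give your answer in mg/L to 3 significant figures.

260 L/s = 0.26 m³/s.
2.44 µg/L = 0.00244 mg/L.
Mass balance: 0.207·6.06 = 0.26·Cₑ + 5.8·0.00244.
Cₑ = (1.254 − 0.01415) / 0.26 = 4.77 mg/L.

4.77 mg/L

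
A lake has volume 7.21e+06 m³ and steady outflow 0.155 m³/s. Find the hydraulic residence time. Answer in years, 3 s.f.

1.47 yr

Q = 0.155 m³/s × 3.156e+07 s/yr = 4.891e+06 m³/yr.
Hydraulic residence time τ = V/Q = 7.21e+06/4.891e+06 = 1.474 yr.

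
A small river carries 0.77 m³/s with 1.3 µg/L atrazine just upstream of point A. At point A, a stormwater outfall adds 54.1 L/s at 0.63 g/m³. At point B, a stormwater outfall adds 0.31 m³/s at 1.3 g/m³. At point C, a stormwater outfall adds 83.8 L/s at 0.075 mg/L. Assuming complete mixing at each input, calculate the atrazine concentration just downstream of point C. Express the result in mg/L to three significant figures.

1.3 µg/L = 0.0013 mg/L.
54.1 L/s = 0.0541 m³/s.
After input A: C = (0.77·0.0013 + 0.0541·0.63) / 0.8241 = 0.04257 mg/L.
After input B: C = (0.8241·0.04257 + 0.31·1.3) / 1.134 = 0.3863 mg/L.
83.8 L/s = 0.0838 m³/s.
After input C: C = (1.134·0.3863 + 0.0838·0.075) / 1.218 = 0.3649 mg/L.

0.365 mg/L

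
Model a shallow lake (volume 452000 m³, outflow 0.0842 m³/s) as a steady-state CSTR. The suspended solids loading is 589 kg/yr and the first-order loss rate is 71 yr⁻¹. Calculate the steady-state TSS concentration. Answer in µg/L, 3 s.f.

17.0 µg/L

Outflow Q = 0.0842 m³/s × 3.156e+07 s/yr = 2.657e+06 m³/yr.
Steady-state CSTR mass balance: W = Q·C + k·V·C, so C = W/(Q + kV).
Q + kV = 2.657e+06 + 71·452000 = 3.475e+07 m³/yr.
C = 589/3.475e+07 = 1.695e-05 kg/m³ = 0.01695 mg/L = 16.95 µg/L.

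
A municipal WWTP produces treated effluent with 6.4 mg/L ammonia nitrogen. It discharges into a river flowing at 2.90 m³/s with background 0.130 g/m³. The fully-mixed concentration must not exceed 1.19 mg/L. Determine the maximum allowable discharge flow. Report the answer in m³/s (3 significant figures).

0.590 m³/s

Mass balance at complete mixing: C_std·(Q_w + Q_r) = Q_w·C_e + Q_r·C_b.
Rearranging, Q_w = Q_r·(C_std − C_b)/(C_e − C_std) = 2.90·(1.19 − 0.13) / (6.4 − 1.19) = 0.59 m³/s.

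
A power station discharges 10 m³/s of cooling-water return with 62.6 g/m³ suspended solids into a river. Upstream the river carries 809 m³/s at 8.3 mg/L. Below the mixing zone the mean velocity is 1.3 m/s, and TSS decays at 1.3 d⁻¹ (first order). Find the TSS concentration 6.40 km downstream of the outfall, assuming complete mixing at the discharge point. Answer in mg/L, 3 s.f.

8.32 mg/L

After complete mixing, C₀ = (10·62.6 + 809·8.3) / 819 = 8.963 mg/L.
Travel time t = 6400 m / 1.3 m/s = 4923 s = 0.05698 d.
C = 8.963·exp(−1.3·0.05698) = 8.963·0.9286 = 8.323 mg/L.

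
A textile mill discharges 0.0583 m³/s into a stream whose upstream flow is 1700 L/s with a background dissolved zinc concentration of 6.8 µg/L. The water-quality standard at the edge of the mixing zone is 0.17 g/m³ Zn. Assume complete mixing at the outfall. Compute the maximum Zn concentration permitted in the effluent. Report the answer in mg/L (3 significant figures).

1700 L/s = 1.7 m³/s.
6.8 µg/L = 0.0068 mg/L.
Mass balance: 0.17·1.758 = 0.0583·Cₑ + 1.7·0.0068.
Cₑ = (0.2989 − 0.01156) / 0.0583 = 4.929 mg/L.

4.93 mg/L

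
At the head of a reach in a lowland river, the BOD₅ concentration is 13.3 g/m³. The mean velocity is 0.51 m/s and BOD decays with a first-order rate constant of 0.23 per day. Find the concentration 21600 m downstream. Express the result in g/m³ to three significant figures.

11.9 g/m³

Travel time t = 21600 m / 0.51 m/s = 2.16e+04/0.51 = 4.235e+04 s = 0.4902 d.
First-order decay: C = 13.3·exp(−0.23·0.4902) = 13.3·0.8934 = 11.88 g/m³.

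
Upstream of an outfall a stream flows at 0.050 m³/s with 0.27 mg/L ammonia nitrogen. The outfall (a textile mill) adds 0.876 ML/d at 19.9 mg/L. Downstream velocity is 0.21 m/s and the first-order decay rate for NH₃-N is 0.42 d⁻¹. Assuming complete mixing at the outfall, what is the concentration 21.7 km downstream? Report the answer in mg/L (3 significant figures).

2.17 mg/L

0.876 ML/d = 0.01014 m³/s.
After complete mixing, C₀ = (0.01014·19.9 + 0.05·0.27) / 0.06014 = 3.579 mg/L.
Travel time t = 2.17e+04 m / 0.21 m/s = 1.033e+05 s = 1.196 d.
C = 3.579·exp(−0.42·1.196) = 3.579·0.6051 = 2.166 mg/L.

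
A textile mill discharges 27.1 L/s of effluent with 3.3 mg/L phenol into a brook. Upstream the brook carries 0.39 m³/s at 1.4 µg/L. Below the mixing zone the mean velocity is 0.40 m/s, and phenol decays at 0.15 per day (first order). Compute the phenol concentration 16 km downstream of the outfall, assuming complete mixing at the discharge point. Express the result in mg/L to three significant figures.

0.201 mg/L

27.1 L/s = 0.0271 m³/s.
1.4 µg/L = 0.0014 mg/L.
After complete mixing, C₀ = (0.0271·3.3 + 0.39·0.0014) / 0.4171 = 0.2157 mg/L.
Travel time t = 1.6e+04 m / 0.40 m/s = 4e+04 s = 0.463 d.
C = 0.2157·exp(−0.15·0.463) = 0.2157·0.9329 = 0.2012 mg/L.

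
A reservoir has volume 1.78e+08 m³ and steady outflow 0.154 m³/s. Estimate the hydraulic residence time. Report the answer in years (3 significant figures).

Q = 0.154 m³/s × 3.156e+07 s/yr = 4.86e+06 m³/yr.
Hydraulic residence time τ = V/Q = 1.78e+08/4.86e+06 = 36.63 yr.

36.6 yr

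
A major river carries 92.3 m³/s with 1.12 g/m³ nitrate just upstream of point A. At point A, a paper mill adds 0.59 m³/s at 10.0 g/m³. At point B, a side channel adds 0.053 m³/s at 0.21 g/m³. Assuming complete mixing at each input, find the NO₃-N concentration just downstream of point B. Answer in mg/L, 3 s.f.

1.18 mg/L

After input A: C = (92.3·1.12 + 0.59·10) / 92.89 = 1.176 mg/L.
After input B: C = (92.89·1.176 + 0.053·0.21) / 92.94 = 1.176 mg/L.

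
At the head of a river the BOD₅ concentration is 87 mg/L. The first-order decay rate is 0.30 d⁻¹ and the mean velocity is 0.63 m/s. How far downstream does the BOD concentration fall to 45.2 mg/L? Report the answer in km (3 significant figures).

119 km

From C = C₀·e^(−kt), t = ln(C₀/C)/k = ln(87/45.2)/0.30 = 0.6548/0.30 = 2.183 d.
Distance = v·t = 0.63 m/s × 1.886e+05 s = 1.188e+05 m = 118.8 km.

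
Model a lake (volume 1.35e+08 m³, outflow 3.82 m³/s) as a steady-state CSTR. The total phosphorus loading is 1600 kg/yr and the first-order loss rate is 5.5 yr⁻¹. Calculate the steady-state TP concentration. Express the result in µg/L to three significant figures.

Outflow Q = 3.82 m³/s × 3.156e+07 s/yr = 1.206e+08 m³/yr.
Steady-state CSTR mass balance: W = Q·C + k·V·C, so C = W/(Q + kV).
Q + kV = 1.206e+08 + 5.5·1.35e+08 = 8.631e+08 m³/yr.
C = 1600/8.631e+08 = 1.854e-06 kg/m³ = 0.001854 mg/L = 1.854 µg/L.

1.85 µg/L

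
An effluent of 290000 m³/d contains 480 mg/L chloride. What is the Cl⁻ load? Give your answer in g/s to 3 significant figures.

1610 g/s

290000 m³/d = 3.356 m³/s.
Mass flux = Q·C = 3.356 m³/s × 480 g/m³ = 1611 g/s.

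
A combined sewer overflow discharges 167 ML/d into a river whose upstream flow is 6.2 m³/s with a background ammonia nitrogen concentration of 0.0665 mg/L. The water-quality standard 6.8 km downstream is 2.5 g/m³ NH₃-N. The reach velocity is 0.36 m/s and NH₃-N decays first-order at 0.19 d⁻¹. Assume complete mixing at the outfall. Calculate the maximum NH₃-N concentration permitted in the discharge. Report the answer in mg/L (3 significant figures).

10.8 mg/L

167 ML/d = 1.933 m³/s.
Travel time to the compliance point: t = 6800/0.36 = 1.889e+04 s = 0.2186 d; decay factor exp(−0.19·0.2186) = 0.9593.
So the concentration just after mixing may be at most 2.5/0.9593 = 2.606 mg/L.
Mass balance: 2.606·8.133 = 1.933·Cₑ + 6.2·0.0665.
Cₑ = (21.19 − 0.4123) / 1.933 = 10.75 mg/L.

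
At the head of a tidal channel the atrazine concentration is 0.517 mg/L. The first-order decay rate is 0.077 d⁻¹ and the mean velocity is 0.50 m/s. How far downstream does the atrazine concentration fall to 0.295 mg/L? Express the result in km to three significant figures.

315 km

From C = C₀·e^(−kt), t = ln(C₀/C)/k = ln(0.517/0.295)/0.077 = 0.5611/0.077 = 7.287 d.
Distance = v·t = 0.50 m/s × 6.296e+05 s = 3.148e+05 m = 314.8 km.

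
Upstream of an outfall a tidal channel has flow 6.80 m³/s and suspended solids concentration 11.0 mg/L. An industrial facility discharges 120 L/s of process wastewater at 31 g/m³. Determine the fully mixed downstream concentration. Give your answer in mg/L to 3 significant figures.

11.3 mg/L

120 L/s = 0.12 m³/s.
Conservation of mass across the mixing zone: C = (0.12·31 + 6.8·11) / (0.12 + 6.8) = 78.52/6.92 = 11.35 mg/L.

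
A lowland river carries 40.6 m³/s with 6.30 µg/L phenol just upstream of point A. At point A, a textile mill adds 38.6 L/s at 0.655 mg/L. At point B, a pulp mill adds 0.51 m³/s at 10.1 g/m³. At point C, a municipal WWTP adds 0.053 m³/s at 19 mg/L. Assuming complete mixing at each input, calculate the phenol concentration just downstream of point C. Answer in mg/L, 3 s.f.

0.156 mg/L

6.30 µg/L = 0.0063 mg/L.
38.6 L/s = 0.0386 m³/s.
After input A: C = (40.6·0.0063 + 0.0386·0.655) / 40.64 = 0.006916 mg/L.
After input B: C = (40.64·0.006916 + 0.51·10.1) / 41.15 = 0.132 mg/L.
After input C: C = (41.15·0.132 + 0.053·19) / 41.2 = 0.1563 mg/L.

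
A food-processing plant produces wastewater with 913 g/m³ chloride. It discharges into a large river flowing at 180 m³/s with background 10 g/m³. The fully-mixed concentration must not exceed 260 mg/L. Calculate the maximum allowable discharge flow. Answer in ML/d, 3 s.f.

5950 ML/d

Mass balance at complete mixing: C_std·(Q_w + Q_r) = Q_w·C_e + Q_r·C_b.
Rearranging, Q_w = Q_r·(C_std − C_b)/(C_e − C_std) = 180·(260 − 10) / (913 − 260) = 68.91 m³/s.
= 5954 ML/d.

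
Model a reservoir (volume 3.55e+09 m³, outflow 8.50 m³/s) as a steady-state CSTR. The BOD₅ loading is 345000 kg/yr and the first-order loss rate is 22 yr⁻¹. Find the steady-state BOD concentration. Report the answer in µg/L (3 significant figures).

4.40 µg/L

Outflow Q = 8.50 m³/s × 3.156e+07 s/yr = 2.682e+08 m³/yr.
Steady-state CSTR mass balance: W = Q·C + k·V·C, so C = W/(Q + kV).
Q + kV = 2.682e+08 + 22·3.55e+09 = 7.837e+10 m³/yr.
C = 345000/7.837e+10 = 4.402e-06 kg/m³ = 0.004402 mg/L = 4.402 µg/L.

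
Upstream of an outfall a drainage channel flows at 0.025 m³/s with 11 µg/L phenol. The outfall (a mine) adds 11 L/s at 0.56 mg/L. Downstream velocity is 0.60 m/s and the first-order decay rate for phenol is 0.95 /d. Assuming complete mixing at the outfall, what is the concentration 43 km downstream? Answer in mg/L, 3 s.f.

11 L/s = 0.011 m³/s.
11 µg/L = 0.011 mg/L.
After complete mixing, C₀ = (0.011·0.56 + 0.025·0.011) / 0.036 = 0.1787 mg/L.
Travel time t = 4.3e+04 m / 0.60 m/s = 7.167e+04 s = 0.8295 d.
C = 0.1787·exp(−0.95·0.8295) = 0.1787·0.4548 = 0.08129 mg/L.

0.0813 mg/L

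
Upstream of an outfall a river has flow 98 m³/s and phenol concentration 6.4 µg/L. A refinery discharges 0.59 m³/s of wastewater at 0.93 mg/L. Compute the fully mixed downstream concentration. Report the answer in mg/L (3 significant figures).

0.0119 mg/L

6.4 µg/L = 0.0064 mg/L.
By mass balance at complete mixing, C = (0.59·0.93 + 98·0.0064) / (0.59 + 98) = 1.176/98.59 = 0.01193 mg/L.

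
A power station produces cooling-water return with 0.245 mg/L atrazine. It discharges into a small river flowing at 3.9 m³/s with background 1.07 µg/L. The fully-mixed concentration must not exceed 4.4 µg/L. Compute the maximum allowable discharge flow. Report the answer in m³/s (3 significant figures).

1.07 µg/L = 0.00107 mg/L.
4.4 µg/L = 0.0044 mg/L.
Mass balance at complete mixing: C_std·(Q_w + Q_r) = Q_w·C_e + Q_r·C_b.
Rearranging, Q_w = Q_r·(C_std − C_b)/(C_e − C_std) = 3.9·(0.0044 − 0.00107) / (0.245 − 0.0044) = 0.05398 m³/s.

0.0540 m³/s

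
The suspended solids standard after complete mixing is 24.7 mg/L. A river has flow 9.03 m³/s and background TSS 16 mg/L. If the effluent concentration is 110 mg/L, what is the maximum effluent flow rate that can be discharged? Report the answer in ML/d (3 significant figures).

79.6 ML/d

Mass balance at complete mixing: C_std·(Q_w + Q_r) = Q_w·C_e + Q_r·C_b.
Rearranging, Q_w = Q_r·(C_std − C_b)/(C_e − C_std) = 9.03·(24.7 − 16) / (110 − 24.7) = 0.921 m³/s.
= 79.57 ML/d.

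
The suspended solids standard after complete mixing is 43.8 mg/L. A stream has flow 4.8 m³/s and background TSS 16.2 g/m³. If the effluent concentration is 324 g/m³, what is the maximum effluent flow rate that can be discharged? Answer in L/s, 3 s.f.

473 L/s

Mass balance at complete mixing: C_std·(Q_w + Q_r) = Q_w·C_e + Q_r·C_b.
Rearranging, Q_w = Q_r·(C_std − C_b)/(C_e − C_std) = 4.8·(43.8 − 16.2) / (324 − 43.8) = 0.4728 m³/s.
= 472.8 L/s.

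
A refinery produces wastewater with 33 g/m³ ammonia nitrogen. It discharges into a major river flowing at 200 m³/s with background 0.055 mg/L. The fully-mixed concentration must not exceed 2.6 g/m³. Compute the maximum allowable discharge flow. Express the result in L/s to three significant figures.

16700 L/s

Mass balance at complete mixing: C_std·(Q_w + Q_r) = Q_w·C_e + Q_r·C_b.
Rearranging, Q_w = Q_r·(C_std − C_b)/(C_e − C_std) = 200·(2.6 − 0.055) / (33 − 2.6) = 16.74 m³/s.
= 1.674e+04 L/s.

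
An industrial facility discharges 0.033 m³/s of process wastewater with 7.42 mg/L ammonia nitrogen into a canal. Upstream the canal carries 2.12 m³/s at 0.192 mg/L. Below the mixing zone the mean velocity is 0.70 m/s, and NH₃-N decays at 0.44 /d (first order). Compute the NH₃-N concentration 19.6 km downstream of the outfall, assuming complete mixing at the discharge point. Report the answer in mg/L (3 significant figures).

After complete mixing, C₀ = (0.033·7.42 + 2.12·0.192) / 2.153 = 0.3028 mg/L.
Travel time t = 1.96e+04 m / 0.70 m/s = 2.8e+04 s = 0.3241 d.
C = 0.3028·exp(−0.44·0.3241) = 0.3028·0.8671 = 0.2625 mg/L.

0.263 mg/L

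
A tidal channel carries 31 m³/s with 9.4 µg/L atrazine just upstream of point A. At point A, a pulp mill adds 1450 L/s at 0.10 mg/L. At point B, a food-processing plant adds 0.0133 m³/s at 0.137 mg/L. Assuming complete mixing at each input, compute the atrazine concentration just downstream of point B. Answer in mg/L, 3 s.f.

9.4 µg/L = 0.0094 mg/L.
1450 L/s = 1.45 m³/s.
After input A: C = (31·0.0094 + 1.45·0.1) / 32.45 = 0.01345 mg/L.
After input B: C = (32.45·0.01345 + 0.0133·0.137) / 32.46 = 0.0135 mg/L.

0.0135 mg/L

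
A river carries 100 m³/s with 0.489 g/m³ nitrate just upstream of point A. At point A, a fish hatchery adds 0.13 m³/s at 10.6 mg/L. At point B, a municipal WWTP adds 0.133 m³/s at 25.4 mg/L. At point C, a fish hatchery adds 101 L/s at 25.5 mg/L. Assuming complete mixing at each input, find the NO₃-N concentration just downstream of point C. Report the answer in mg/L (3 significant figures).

0.560 mg/L

After input A: C = (100·0.489 + 0.13·10.6) / 100.1 = 0.5021 mg/L.
After input B: C = (100.1·0.5021 + 0.133·25.4) / 100.3 = 0.5352 mg/L.
101 L/s = 0.101 m³/s.
After input C: C = (100.3·0.5352 + 0.101·25.5) / 100.4 = 0.5603 mg/L.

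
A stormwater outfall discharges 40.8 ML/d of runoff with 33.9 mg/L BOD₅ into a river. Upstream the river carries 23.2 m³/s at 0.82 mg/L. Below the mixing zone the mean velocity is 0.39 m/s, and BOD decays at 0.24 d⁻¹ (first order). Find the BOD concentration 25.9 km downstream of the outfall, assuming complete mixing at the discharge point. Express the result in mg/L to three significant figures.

40.8 ML/d = 0.4722 m³/s.
After complete mixing, C₀ = (0.4722·33.9 + 23.2·0.82) / 23.67 = 1.48 mg/L.
Travel time t = 2.59e+04 m / 0.39 m/s = 6.641e+04 s = 0.7686 d.
C = 1.48·exp(−0.24·0.7686) = 1.48·0.8315 = 1.231 mg/L.

1.23 mg/L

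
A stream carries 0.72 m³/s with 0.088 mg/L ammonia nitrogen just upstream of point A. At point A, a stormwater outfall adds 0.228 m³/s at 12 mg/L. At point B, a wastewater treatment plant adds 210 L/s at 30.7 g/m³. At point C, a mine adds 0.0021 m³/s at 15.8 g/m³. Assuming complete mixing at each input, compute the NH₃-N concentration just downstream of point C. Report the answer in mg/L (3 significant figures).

After input A: C = (0.72·0.088 + 0.228·12) / 0.948 = 2.953 mg/L.
210 L/s = 0.21 m³/s.
After input B: C = (0.948·2.953 + 0.21·30.7) / 1.158 = 7.985 mg/L.
After input C: C = (1.158·7.985 + 0.0021·15.8) / 1.16 = 7.999 mg/L.

8.00 mg/L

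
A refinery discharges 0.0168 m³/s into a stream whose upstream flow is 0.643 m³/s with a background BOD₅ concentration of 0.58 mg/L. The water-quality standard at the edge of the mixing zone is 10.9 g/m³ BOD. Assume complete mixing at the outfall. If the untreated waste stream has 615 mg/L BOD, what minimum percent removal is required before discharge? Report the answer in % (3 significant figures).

34.0 %

Mass balance: 10.9·0.6598 = 0.0168·Cₑ + 0.643·0.58.
Cₑ = (7.192 − 0.3729) / 0.0168 = 405.9 mg/L.
Required removal = 1 − 405.9/615 = 34 %.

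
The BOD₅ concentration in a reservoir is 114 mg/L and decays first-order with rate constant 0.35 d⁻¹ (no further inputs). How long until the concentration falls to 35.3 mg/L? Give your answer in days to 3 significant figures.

t = ln(C₀/C)/k = ln(114/35.3)/0.35 = 1.172/0.35 = 3.349 d.

3.35 d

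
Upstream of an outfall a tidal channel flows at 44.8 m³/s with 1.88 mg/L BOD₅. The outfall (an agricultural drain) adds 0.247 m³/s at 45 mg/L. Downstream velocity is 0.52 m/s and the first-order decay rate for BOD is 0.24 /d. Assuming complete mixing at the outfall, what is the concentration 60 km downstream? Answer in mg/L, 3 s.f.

1.54 mg/L

After complete mixing, C₀ = (0.247·45 + 44.8·1.88) / 45.05 = 2.116 mg/L.
Travel time t = 6e+04 m / 0.52 m/s = 1.154e+05 s = 1.335 d.
C = 2.116·exp(−0.24·1.335) = 2.116·0.7258 = 1.536 mg/L.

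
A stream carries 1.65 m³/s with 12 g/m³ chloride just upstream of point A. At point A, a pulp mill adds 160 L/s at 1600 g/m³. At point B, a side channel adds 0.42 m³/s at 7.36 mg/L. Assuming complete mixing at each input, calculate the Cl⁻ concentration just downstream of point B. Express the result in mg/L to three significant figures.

160 L/s = 0.16 m³/s.
After input A: C = (1.65·12 + 0.16·1600) / 1.81 = 152.4 mg/L.
After input B: C = (1.81·152.4 + 0.42·7.36) / 2.23 = 125.1 mg/L.

125 mg/L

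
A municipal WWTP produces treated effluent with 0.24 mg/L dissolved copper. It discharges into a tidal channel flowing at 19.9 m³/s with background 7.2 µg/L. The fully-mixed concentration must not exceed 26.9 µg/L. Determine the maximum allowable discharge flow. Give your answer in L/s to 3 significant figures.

1840 L/s

7.2 µg/L = 0.0072 mg/L.
26.9 µg/L = 0.0269 mg/L.
Mass balance at complete mixing: C_std·(Q_w + Q_r) = Q_w·C_e + Q_r·C_b.
Rearranging, Q_w = Q_r·(C_std − C_b)/(C_e − C_std) = 19.9·(0.0269 − 0.0072) / (0.24 − 0.0269) = 1.84 m³/s.
= 1840 L/s.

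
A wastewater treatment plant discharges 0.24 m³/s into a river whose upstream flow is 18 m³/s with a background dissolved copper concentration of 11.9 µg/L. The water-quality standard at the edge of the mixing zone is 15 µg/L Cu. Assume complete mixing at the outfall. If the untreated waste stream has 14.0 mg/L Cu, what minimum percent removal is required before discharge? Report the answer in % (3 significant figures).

98.2 %

11.9 µg/L = 0.0119 mg/L.
15 µg/L = 0.015 mg/L.
Mass balance: 0.015·18.24 = 0.24·Cₑ + 18·0.0119.
Cₑ = (0.2736 − 0.2142) / 0.24 = 0.2475 mg/L.
Required removal = 1 − 0.2475/14.0 = 98.23 %.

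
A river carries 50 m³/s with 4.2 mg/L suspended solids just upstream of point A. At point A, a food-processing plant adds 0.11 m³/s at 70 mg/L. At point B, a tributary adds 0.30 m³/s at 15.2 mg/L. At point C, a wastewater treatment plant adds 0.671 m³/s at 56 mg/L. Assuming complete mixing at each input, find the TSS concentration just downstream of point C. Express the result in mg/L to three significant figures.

5.09 mg/L

After input A: C = (50·4.2 + 0.11·70) / 50.11 = 4.344 mg/L.
After input B: C = (50.11·4.344 + 0.3·15.2) / 50.41 = 4.409 mg/L.
After input C: C = (50.41·4.409 + 0.671·56) / 51.08 = 5.087 mg/L.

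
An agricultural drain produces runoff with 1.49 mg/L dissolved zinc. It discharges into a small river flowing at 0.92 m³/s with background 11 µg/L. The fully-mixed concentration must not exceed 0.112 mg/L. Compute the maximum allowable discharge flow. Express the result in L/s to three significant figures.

67.4 L/s

11 µg/L = 0.011 mg/L.
Mass balance at complete mixing: C_std·(Q_w + Q_r) = Q_w·C_e + Q_r·C_b.
Rearranging, Q_w = Q_r·(C_std − C_b)/(C_e − C_std) = 0.92·(0.112 − 0.011) / (1.49 − 0.112) = 0.06743 m³/s.
= 67.43 L/s.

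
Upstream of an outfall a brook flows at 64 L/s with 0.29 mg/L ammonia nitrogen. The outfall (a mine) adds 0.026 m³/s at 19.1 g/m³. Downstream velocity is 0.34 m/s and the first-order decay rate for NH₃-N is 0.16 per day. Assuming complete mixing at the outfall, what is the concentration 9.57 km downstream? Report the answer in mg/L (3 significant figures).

64 L/s = 0.064 m³/s.
After complete mixing, C₀ = (0.026·19.1 + 0.064·0.29) / 0.09 = 5.724 mg/L.
Travel time t = 9570 m / 0.34 m/s = 2.815e+04 s = 0.3258 d.
C = 5.724·exp(−0.16·0.3258) = 5.724·0.9492 = 5.433 mg/L.

5.43 mg/L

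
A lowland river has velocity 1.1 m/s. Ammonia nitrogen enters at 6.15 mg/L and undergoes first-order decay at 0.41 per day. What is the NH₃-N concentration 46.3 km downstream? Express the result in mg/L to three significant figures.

Travel time t = 46.3 km / 1.1 m/s = 4.63e+04/1.1 = 4.209e+04 s = 0.4872 d.
First-order decay: C = 6.15·exp(−0.41·0.4872) = 6.15·0.8189 = 5.037 mg/L.

5.04 mg/L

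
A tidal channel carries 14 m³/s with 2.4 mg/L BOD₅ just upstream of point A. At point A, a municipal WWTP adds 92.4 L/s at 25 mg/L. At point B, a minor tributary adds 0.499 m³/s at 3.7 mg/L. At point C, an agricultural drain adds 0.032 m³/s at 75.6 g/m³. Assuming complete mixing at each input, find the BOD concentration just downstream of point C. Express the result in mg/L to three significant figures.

2.75 mg/L

92.4 L/s = 0.0924 m³/s.
After input A: C = (14·2.4 + 0.0924·25) / 14.09 = 2.548 mg/L.
After input B: C = (14.09·2.548 + 0.499·3.7) / 14.59 = 2.588 mg/L.
After input C: C = (14.59·2.588 + 0.032·75.6) / 14.62 = 2.747 mg/L.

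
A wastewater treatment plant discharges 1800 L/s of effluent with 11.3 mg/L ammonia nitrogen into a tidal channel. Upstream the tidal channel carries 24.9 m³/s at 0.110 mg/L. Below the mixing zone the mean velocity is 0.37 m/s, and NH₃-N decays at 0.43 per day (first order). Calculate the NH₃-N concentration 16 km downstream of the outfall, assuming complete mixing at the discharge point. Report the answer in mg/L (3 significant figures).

0.697 mg/L

1800 L/s = 1.8 m³/s.
After complete mixing, C₀ = (1.8·11.3 + 24.9·0.11) / 26.7 = 0.8644 mg/L.
Travel time t = 1.6e+04 m / 0.37 m/s = 4.324e+04 s = 0.5005 d.
C = 0.8644·exp(−0.43·0.5005) = 0.8644·0.8064 = 0.697 mg/L.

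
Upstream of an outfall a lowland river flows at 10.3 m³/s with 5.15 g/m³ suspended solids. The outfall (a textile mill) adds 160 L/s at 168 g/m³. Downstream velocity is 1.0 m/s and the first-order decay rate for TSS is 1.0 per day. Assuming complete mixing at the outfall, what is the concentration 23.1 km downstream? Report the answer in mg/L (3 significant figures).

160 L/s = 0.16 m³/s.
After complete mixing, C₀ = (0.16·168 + 10.3·5.15) / 10.46 = 7.641 mg/L.
Travel time t = 2.31e+04 m / 1.0 m/s = 2.31e+04 s = 0.2674 d.
C = 7.641·exp(−1.0·0.2674) = 7.641·0.7654 = 5.848 mg/L.

5.85 mg/L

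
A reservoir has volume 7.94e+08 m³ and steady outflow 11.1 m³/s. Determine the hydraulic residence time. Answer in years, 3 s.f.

2.27 yr

Q = 11.1 m³/s × 3.156e+07 s/yr = 3.503e+08 m³/yr.
Hydraulic residence time τ = V/Q = 7.94e+08/3.503e+08 = 2.267 yr.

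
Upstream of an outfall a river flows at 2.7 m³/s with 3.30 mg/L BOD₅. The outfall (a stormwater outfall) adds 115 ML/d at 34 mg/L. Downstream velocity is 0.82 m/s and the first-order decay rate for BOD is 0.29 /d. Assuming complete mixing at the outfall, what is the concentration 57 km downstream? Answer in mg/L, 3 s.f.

115 ML/d = 1.331 m³/s.
After complete mixing, C₀ = (1.331·34 + 2.7·3.3) / 4.031 = 13.44 mg/L.
Travel time t = 5.7e+04 m / 0.82 m/s = 6.951e+04 s = 0.8045 d.
C = 13.44·exp(−0.29·0.8045) = 13.44·0.7919 = 10.64 mg/L.

10.6 mg/L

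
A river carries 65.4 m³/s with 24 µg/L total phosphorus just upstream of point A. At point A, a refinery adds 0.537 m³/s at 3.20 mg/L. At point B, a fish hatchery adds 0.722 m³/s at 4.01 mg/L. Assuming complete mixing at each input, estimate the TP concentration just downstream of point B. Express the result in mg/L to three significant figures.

24 µg/L = 0.024 mg/L.
After input A: C = (65.4·0.024 + 0.537·3.2) / 65.94 = 0.04987 mg/L.
After input B: C = (65.94·0.04987 + 0.722·4.01) / 66.66 = 0.09276 mg/L.

0.0928 mg/L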